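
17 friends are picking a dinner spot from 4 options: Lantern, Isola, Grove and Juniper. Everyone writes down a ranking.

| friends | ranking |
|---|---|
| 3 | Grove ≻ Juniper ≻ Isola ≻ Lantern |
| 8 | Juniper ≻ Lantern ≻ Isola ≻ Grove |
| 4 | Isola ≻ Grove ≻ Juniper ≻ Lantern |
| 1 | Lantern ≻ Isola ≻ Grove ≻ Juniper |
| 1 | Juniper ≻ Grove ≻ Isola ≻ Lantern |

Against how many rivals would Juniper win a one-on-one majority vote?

Juniper against each rival (17 friends):
Juniper–Lantern: Juniper 16–1.
Juniper vs Isola: Juniper wins 12–5.
Juniper vs Grove: Juniper, 9–8.
Juniper beats Lantern, Isola, Grove — 3 pairwise wins.

3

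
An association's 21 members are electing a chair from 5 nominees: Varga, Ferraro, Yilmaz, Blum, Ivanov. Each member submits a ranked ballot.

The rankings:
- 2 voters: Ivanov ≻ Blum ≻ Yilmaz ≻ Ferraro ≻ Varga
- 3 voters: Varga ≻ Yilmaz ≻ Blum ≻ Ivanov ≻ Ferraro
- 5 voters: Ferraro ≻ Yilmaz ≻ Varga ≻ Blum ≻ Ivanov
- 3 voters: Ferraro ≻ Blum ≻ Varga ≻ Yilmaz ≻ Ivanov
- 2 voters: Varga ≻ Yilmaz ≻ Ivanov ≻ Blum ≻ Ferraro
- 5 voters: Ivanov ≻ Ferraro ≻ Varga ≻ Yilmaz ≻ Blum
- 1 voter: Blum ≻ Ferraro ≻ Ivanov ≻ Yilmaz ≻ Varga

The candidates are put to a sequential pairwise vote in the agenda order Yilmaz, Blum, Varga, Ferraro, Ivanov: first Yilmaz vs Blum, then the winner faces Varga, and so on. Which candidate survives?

Round 1: Yilmaz vs Blum — 15–6, Yilmaz advances.
Round 2: Yilmaz vs Varga — 8–13, Varga advances.
Round 3: Varga vs Ferraro — 5–16, Ferraro advances.
Round 4: Ferraro vs Ivanov — 9–12, Ivanov advances.
The agenda winner is Ivanov.

Ivanov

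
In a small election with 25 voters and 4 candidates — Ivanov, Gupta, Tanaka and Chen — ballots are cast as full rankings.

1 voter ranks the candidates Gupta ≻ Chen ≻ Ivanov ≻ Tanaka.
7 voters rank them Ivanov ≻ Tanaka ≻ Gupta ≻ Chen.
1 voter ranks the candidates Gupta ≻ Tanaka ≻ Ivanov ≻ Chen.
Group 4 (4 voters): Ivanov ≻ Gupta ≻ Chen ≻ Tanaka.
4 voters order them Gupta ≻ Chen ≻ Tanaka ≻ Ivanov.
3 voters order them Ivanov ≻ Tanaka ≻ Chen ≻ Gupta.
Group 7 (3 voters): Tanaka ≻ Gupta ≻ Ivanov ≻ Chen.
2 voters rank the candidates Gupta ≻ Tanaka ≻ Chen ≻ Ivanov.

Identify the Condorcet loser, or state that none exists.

Head-to-head results (25 voters):
Ivanov vs Gupta: 7+4+3 = 14 for Ivanov, 11 for Gupta — Ivanov by 14–11.
Ivanov vs Tanaka: 15 to 10, Ivanov.
Ivanov vs Chen: 18 to 7, Ivanov.
Gupta vs Tanaka: Tanaka, 13–12.
Gupta vs Chen: Gupta wins 22–3.
Tanaka vs Chen: 16 to 9, Tanaka.
Chen loses to every other candidate — it is the Condorcet loser.

Chen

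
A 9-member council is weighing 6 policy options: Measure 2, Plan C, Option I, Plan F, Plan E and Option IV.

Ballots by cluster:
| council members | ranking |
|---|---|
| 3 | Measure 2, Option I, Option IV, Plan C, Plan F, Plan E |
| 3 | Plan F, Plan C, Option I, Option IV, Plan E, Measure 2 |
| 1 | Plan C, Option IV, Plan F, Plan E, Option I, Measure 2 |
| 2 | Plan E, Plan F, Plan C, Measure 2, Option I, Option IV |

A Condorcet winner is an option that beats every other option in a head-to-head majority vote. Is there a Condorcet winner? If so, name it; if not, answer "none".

Plan F

Pairwise majorities:
Measure 2 vs Plan C: Plan C, 6–3.
Measure 2 vs Option I: Measure 2 preferred on 3+2 = 5 ballots; Measure 2 wins 5–4.
Measure 2 vs Plan F: Measure 2 preferred on 3 ballots; Plan F wins 6–3.
Measure 2 vs Plan E: Measure 2 is ranked higher on 3 ballots, Plan E on 6. Plan E wins 6–3.
Measure 2 vs Option IV: Measure 2 is ranked higher on 3+2 = 5 ballots, Option IV on 4. Measure 2 wins 5–4.
Plan C vs Option I: Plan C is ranked higher on 3+1+2 = 6 ballots, Option I on 3. Plan C wins 6–3.
Plan C–Plan F: Plan F 5–4.
Plan C vs Plan E: Plan C preferred on 3+3+1 = 7 ballots; Plan C wins 7–2.
Plan C–Option IV: Plan C 6–3.
Option I vs Plan F: Plan F, 6–3.
Option I–Plan E: Option I 6–3.
Option I vs Option IV: 3+3+2 = 8 for Option I, 1 for Option IV — Option I by 8–1.
Plan F vs Plan E: Plan F wins 7–2.
Plan F–Option IV: Plan F 5–4.
Plan E vs Option IV: Option IV, 7–2.
Plan F wins every pairwise contest, so Plan F is the Condorcet winner.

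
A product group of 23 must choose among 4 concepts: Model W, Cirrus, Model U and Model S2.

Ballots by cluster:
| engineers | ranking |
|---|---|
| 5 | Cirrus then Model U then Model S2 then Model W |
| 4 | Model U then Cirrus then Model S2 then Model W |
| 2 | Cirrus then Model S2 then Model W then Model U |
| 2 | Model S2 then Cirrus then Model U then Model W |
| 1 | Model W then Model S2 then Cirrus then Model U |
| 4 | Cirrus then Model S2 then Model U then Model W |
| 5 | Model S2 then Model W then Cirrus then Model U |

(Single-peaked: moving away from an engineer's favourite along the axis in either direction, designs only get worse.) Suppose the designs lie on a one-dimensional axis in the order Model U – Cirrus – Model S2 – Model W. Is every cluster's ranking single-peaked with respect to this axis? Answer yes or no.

yes

Axis positions: Model U=1, Cirrus=2, Model S2=3, Model W=4.
Cluster 1 (peak Cirrus at position 2): ranking walks positions 2-1-3-4, expanding outward from the peak — single-peaked.
Cluster 2 (peak Model U at position 1): ranking walks positions 1-2-3-4, expanding outward from the peak — single-peaked.
Cluster 3 (peak Cirrus at position 2): ranking walks positions 2-3-4-1, expanding outward from the peak — single-peaked.
Cluster 4 (peak Model S2 at position 3): ranking walks positions 3-2-1-4, expanding outward from the peak — single-peaked.
Cluster 5 (peak Model W at position 4): ranking walks positions 4-3-2-1, expanding outward from the peak — single-peaked.
Cluster 6 (peak Cirrus at position 2): ranking walks positions 2-3-1-4, expanding outward from the peak — single-peaked.
Cluster 7 (peak Model S2 at position 3): ranking walks positions 3-4-2-1, expanding outward from the peak — single-peaked.
Every ranking is single-peaked on this axis.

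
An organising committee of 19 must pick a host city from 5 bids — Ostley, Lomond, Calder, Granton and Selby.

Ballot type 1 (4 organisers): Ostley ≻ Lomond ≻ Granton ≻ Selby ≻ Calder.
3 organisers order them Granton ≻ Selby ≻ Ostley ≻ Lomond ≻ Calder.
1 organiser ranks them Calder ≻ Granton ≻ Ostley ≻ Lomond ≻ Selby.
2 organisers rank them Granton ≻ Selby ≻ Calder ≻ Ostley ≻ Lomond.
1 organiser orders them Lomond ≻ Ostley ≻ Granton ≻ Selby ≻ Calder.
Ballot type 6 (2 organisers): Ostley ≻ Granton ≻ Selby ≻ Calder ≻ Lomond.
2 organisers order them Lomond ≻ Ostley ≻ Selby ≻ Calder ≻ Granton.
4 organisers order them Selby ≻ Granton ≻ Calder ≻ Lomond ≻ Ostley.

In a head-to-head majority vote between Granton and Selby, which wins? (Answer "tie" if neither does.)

Ballots ranking Granton above Selby: 4 + 3 + 1 + 2 + 1 + 2 = 13.
Ballots ranking Selby above Granton: 19 − 13 = 6.
Granton wins the head-to-head 13–6.

Granton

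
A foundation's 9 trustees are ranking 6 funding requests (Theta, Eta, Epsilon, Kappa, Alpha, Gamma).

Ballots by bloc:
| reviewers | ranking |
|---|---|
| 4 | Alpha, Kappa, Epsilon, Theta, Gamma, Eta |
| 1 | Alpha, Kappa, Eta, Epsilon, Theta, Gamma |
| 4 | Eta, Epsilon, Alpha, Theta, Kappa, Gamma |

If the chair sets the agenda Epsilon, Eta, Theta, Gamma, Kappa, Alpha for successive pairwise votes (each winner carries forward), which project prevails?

Round 1: Epsilon vs Eta — 4–5, Eta advances.
Round 2: Eta vs Theta — 5–4, Eta advances.
Round 3: Eta vs Gamma — 5–4, Eta advances.
Round 4: Eta vs Kappa — 4–5, Kappa advances.
Round 5: Kappa vs Alpha — 0–9, Alpha advances.
The agenda winner is Alpha.

Alpha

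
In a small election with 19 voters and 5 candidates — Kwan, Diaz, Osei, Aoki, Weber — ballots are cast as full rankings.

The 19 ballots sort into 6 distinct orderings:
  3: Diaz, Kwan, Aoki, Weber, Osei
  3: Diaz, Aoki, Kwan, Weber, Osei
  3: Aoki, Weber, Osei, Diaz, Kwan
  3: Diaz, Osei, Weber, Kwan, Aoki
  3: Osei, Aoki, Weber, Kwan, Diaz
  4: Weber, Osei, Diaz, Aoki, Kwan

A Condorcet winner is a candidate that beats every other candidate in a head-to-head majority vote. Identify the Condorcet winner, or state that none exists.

none

Head-to-head results (19 voters):
Kwan vs Diaz: Diaz wins 16–3.
Kwan vs Osei: Osei wins 13–6.
Kwan vs Aoki: Aoki wins 13–6.
Kwan–Weber: Weber 13–6.
Diaz–Osei: Osei 10–9.
Diaz–Aoki: Diaz 13–6.
Diaz–Weber: Weber 10–9.
Osei vs Aoki: Osei wins 10–9.
Osei–Weber: Weber 13–6.
Aoki vs Weber: Aoki, 12–7.
Each candidate drops at least one matchup (Kwan loses to Diaz; Diaz loses to Osei; Osei loses to Weber; Aoki loses to Diaz; Weber loses to Aoki); the cycle Diaz → Aoki → Weber → Diaz rules out a Condorcet winner.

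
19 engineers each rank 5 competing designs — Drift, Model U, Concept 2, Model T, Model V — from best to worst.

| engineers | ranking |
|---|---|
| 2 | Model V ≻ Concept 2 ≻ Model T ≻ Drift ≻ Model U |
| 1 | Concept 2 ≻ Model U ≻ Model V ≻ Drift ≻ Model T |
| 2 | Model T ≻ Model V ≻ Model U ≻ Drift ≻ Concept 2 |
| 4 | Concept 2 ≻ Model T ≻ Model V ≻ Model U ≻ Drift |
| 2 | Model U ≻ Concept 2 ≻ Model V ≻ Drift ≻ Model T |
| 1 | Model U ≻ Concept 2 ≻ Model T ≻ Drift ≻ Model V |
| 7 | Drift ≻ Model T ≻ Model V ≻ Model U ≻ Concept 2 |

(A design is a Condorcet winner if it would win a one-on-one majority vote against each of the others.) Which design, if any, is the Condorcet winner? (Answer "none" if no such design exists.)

Head-to-head results (19 engineers):
Drift vs Model U: 2+7 = 9 for Drift, 10 for Model U — Model U by 10–9.
Drift vs Concept 2: Drift preferred on 2+7 = 9 ballots; Concept 2 wins 10–9.
Drift vs Model T: Drift is ranked higher on 1+2+7 = 10 ballots, Model T on 9. Drift wins 10–9.
Drift vs Model V: Drift preferred on 1+7 = 8 ballots; Model V wins 11–8.
Model U vs Concept 2: 2+2+1+7 = 12 for Model U, 7 for Concept 2 — Model U by 12–7.
Model U vs Model T: Model U is ranked higher on 1+2+1 = 4 ballots, Model T on 15. Model T wins 15–4.
Model U vs Model V: Model U is ranked higher on 1+2+1 = 4 ballots, Model V on 15. Model V wins 15–4.
Concept 2 vs Model T: 10 to 9, Concept 2.
Concept 2 vs Model V: Concept 2 is ranked higher on 1+4+2+1 = 8 ballots, Model V on 11. Model V wins 11–8.
Model T vs Model V: 14 to 5, Model T.
Every design loses at least once (Drift loses to Model U; Model U loses to Model T; Concept 2 loses to Model U; Model T loses to Drift; Model V loses to Model T). The majority relation contains the cycle Drift → Model T → Model U → Drift, so there is no Condorcet winner.

none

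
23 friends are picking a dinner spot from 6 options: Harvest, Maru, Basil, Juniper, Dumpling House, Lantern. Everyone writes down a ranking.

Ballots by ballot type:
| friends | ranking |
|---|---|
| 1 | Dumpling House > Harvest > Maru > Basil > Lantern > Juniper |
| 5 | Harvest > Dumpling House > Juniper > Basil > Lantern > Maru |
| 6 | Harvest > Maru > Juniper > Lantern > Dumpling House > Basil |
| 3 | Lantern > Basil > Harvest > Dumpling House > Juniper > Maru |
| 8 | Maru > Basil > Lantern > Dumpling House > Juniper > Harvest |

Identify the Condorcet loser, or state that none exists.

Juniper

Head-to-head results (23 friends):
Harvest vs Maru: 1+5+6+3 = 15 for Harvest, 8 for Maru — Harvest by 15–8.
Harvest vs Basil: Harvest wins 12–11.
Harvest vs Juniper: Harvest is ranked higher on 1+5+6+3 = 15 ballots, Juniper on 8. Harvest wins 15–8.
Harvest–Dumpling House: Harvest 14–9.
Harvest vs Lantern: Harvest, 12–11.
Maru vs Basil: Maru, 15–8.
Maru vs Juniper: Maru wins 15–8.
Maru vs Dumpling House: Maru, 14–9.
Maru vs Lantern: Maru preferred on 1+6+8 = 15 ballots; Maru wins 15–8.
Basil vs Juniper: Basil, 12–11.
Basil vs Dumpling House: 11 to 12, Dumpling House.
Basil vs Lantern: Basil, 14–9.
Juniper vs Dumpling House: Dumpling House wins 17–6.
Juniper–Lantern: Lantern 12–11.
Dumpling House vs Lantern: 1+5 = 6 for Dumpling House, 17 for Lantern — Lantern by 17–6.
Juniper loses to every other restaurant — it is the Condorcet loser.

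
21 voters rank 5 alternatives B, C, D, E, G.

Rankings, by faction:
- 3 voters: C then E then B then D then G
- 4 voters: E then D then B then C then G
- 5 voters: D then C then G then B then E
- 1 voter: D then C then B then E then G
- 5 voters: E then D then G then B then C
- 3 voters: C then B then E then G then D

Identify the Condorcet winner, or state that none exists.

Check each pair by majority over 21 ballots:
B vs C: B is ranked higher on 4+5 = 9 ballots, C on 12. C wins 12–9.
B vs D: B preferred on 3+3 = 6 ballots; D wins 15–6.
B vs E: B is ranked higher on 5+1+3 = 9 ballots, E on 12. E wins 12–9.
B vs G: 3+4+1+3 = 11 for B, 10 for G — B by 11–10.
C vs D: C preferred on 3+3 = 6 ballots; D wins 15–6.
C vs E: 3+5+1+3 = 12 for C, 9 for E — C by 12–9.
C vs G: 16 to 5, C.
D vs E: 6 to 15, E.
D vs G: 18 to 3, D.
E vs G: 16 to 5, E.
No alternative is unbeaten: B loses to C; C loses to D; D loses to E; E loses to C; G loses to B. In particular C beats E beats D beats C is a majority cycle — no Condorcet winner exists.

none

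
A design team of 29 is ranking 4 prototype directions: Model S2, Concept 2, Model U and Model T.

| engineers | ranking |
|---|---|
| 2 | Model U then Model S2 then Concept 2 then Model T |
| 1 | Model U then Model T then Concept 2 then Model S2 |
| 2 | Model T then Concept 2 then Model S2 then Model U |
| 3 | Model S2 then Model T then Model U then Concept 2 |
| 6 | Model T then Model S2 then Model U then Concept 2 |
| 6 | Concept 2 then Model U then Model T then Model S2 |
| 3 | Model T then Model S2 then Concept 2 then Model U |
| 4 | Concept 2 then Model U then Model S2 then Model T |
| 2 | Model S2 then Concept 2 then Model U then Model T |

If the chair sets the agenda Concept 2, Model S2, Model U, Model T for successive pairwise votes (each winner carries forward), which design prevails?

Model T

Round 1: Concept 2 vs Model S2 — 13–16, Model S2 advances.
Round 2: Model S2 vs Model U — 16–13, Model S2 advances.
Round 3: Model S2 vs Model T — 11–18, Model T advances.
The agenda winner is Model T.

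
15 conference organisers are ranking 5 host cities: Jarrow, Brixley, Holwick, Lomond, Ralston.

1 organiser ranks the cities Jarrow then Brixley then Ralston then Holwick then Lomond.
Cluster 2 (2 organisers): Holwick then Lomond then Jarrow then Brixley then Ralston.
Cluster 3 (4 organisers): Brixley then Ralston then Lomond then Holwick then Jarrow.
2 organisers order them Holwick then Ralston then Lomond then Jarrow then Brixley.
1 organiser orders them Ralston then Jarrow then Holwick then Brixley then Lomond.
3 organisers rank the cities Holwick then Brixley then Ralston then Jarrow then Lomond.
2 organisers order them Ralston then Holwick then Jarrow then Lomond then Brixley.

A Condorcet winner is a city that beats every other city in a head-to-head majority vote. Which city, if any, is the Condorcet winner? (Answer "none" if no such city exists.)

none

Head-to-head results (15 organisers):
Jarrow vs Brixley: Jarrow wins 8–7.
Jarrow–Holwick: Holwick 13–2.
Jarrow vs Lomond: Lomond, 8–7.
Jarrow vs Ralston: 1+2 = 3 for Jarrow, 12 for Ralston — Ralston by 12–3.
Brixley vs Holwick: 5 to 10, Holwick.
Brixley–Lomond: Brixley 9–6.
Brixley vs Ralston: 1+2+4+3 = 10 for Brixley, 5 for Ralston — Brixley by 10–5.
Holwick–Lomond: Holwick 11–4.
Holwick vs Ralston: 2+2+3 = 7 for Holwick, 8 for Ralston — Ralston by 8–7.
Lomond vs Ralston: 2 to 13, Ralston.
Each city drops at least one matchup (Jarrow loses to Holwick; Brixley loses to Jarrow; Holwick loses to Ralston; Lomond loses to Brixley; Ralston loses to Brixley); the cycle Jarrow beats Brixley beats Lomond beats Jarrow rules out a Condorcet winner.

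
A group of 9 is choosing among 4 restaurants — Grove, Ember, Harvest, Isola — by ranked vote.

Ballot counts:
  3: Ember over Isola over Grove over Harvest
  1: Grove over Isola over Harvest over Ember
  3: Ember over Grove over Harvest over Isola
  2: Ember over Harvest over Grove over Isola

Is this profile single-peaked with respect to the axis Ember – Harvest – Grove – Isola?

Axis positions: Ember=1, Harvest=2, Grove=3, Isola=4.
Cluster 1: ranking walks positions 1-4-3-2; Isola is ranked above Harvest even though Harvest lies between Isola and the peak Ember on the axis — preferences dip and rise again. Not single-peaked.
Cluster 2 (peak Grove at position 3): ranking walks positions 3-4-2-1, expanding outward from the peak — single-peaked.
Cluster 3: ranking walks positions 1-3-2-4; Grove is ranked above Harvest even though Harvest lies between Grove and the peak Ember on the axis — preferences dip and rise again. Not single-peaked.
Cluster 4 (peak Ember at position 1): ranking walks positions 1-2-3-4, expanding outward from the peak — single-peaked.
Cluster 1 violates single-peakedness, so the profile is not single-peaked on this axis.

no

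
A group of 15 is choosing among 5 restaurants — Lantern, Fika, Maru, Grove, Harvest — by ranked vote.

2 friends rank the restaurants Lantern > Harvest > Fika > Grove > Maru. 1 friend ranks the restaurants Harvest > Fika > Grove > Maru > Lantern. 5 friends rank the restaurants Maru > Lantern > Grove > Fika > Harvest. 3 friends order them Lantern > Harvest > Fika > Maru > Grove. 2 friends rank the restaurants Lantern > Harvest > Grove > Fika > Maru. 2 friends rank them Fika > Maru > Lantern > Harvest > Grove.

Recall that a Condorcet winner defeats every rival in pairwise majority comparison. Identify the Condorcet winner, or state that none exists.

Head-to-head results (15 friends):
Lantern vs Fika: Lantern, 12–3.
Lantern vs Maru: Maru, 8–7.
Lantern–Grove: Lantern 14–1.
Lantern vs Harvest: Lantern, 14–1.
Fika–Maru: Fika 10–5.
Fika vs Grove: Fika wins 8–7.
Fika vs Harvest: Harvest wins 8–7.
Maru vs Grove: Maru, 10–5.
Maru vs Harvest: Harvest wins 8–7.
Grove vs Harvest: Harvest wins 10–5.
No restaurant is unbeaten: Lantern loses to Maru; Fika loses to Lantern; Maru loses to Fika; Grove loses to Lantern; Harvest loses to Lantern. In particular Lantern → Fika → Maru → Lantern is a majority cycle — no Condorcet winner exists.

none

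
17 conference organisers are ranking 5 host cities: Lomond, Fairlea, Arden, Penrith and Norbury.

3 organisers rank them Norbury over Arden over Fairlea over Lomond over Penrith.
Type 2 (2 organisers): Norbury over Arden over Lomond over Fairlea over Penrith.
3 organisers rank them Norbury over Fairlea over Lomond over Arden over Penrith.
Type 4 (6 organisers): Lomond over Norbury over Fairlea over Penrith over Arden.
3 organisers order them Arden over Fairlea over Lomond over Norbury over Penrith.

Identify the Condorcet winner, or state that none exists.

Head-to-head results (17 organisers):
Lomond–Fairlea: Fairlea 9–8.
Lomond vs Arden: Lomond, 9–8.
Lomond vs Penrith: Lomond wins 17–0.
Lomond vs Norbury: Lomond wins 9–8.
Fairlea vs Arden: Fairlea wins 9–8.
Fairlea vs Penrith: Fairlea, 17–0.
Fairlea vs Norbury: Norbury wins 14–3.
Arden vs Penrith: Arden, 11–6.
Arden vs Norbury: Norbury wins 14–3.
Penrith vs Norbury: Norbury wins 17–0.
Every city loses at least once (Lomond loses to Fairlea; Fairlea loses to Norbury; Arden loses to Lomond; Penrith loses to Lomond; Norbury loses to Lomond). The majority relation contains the cycle Lomond → Norbury → Fairlea → Lomond, so there is no Condorcet winner.

none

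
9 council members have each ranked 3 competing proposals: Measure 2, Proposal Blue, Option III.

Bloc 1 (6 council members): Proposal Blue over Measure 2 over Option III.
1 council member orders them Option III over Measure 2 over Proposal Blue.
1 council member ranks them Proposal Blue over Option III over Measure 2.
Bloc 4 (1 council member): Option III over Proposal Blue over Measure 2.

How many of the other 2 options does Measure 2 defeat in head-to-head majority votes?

Measure 2 against each rival (9 council members):
Measure 2 vs Proposal Blue: Proposal Blue wins 8–1.
Measure 2 vs Option III: Measure 2 wins 6–3.
Measure 2 beats Option III; loses to Proposal Blue — 1 pairwise win.

1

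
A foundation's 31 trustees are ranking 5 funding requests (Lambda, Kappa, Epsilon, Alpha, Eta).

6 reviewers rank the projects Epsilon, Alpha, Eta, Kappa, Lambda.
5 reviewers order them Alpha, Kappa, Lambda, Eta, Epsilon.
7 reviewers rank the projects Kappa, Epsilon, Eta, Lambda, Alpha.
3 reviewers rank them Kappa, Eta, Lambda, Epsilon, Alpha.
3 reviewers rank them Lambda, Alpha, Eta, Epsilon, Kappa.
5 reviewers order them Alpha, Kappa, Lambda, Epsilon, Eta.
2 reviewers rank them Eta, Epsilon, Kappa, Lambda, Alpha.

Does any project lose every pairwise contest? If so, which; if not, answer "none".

Pairwise majorities:
Lambda vs Kappa: Lambda is ranked higher on 3 ballots, Kappa on 28. Kappa wins 28–3.
Lambda vs Epsilon: 5+3+3+5 = 16 for Lambda, 15 for Epsilon — Lambda by 16–15.
Lambda vs Alpha: 15 to 16, Alpha.
Lambda vs Eta: 5+3+5 = 13 for Lambda, 18 for Eta — Eta by 18–13.
Kappa vs Epsilon: Kappa, 20–11.
Kappa vs Alpha: Kappa preferred on 7+3+2 = 12 ballots; Alpha wins 19–12.
Kappa vs Eta: Kappa, 20–11.
Epsilon vs Alpha: 18 to 13, Epsilon.
Epsilon vs Eta: Epsilon is ranked higher on 6+7+5 = 18 ballots, Eta on 13. Epsilon wins 18–13.
Alpha vs Eta: 6+5+3+5 = 19 for Alpha, 12 for Eta — Alpha by 19–12.
Each project has at least one pairwise win (Lambda beats Epsilon; Kappa beats Lambda; Epsilon beats Alpha; Alpha beats Lambda; Eta beats Lambda) — no Condorcet loser.

none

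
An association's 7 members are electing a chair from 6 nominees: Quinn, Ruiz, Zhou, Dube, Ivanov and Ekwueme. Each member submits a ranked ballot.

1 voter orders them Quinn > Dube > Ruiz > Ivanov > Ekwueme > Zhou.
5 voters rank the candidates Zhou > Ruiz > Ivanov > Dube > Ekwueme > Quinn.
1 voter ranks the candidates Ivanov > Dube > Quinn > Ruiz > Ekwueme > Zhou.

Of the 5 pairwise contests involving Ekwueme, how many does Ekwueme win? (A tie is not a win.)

Ekwueme against each rival (7 voters):
Ekwueme vs Quinn: 5 to 2, Ekwueme.
Ekwueme vs Ruiz: 0 to 7, Ruiz.
Ekwueme vs Zhou: 2 to 5, Zhou.
Ekwueme vs Dube: Dube wins 7–0.
Ekwueme vs Ivanov: Ivanov wins 7–0.
Ekwueme beats Quinn; loses to Ruiz, Zhou, Dube, Ivanov — 1 pairwise win.

1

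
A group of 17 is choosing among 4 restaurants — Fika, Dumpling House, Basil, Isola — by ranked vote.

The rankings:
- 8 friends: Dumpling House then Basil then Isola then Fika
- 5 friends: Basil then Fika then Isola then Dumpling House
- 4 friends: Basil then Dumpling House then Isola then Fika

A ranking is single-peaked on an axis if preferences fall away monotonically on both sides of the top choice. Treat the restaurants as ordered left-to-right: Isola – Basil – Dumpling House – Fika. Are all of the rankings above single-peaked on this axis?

no

Axis positions: Isola=1, Basil=2, Dumpling House=3, Fika=4.
Type 1 (peak Dumpling House at position 3): ranking walks positions 3-2-1-4, expanding outward from the peak — single-peaked.
Type 2: ranking walks positions 2-4-1-3; Fika is ranked above Dumpling House even though Dumpling House lies between Fika and the peak Basil on the axis — preferences dip and rise again. Not single-peaked.
Type 3 (peak Basil at position 2): ranking walks positions 2-3-1-4, expanding outward from the peak — single-peaked.
Type 2 violates single-peakedness, so the profile is not single-peaked on this axis.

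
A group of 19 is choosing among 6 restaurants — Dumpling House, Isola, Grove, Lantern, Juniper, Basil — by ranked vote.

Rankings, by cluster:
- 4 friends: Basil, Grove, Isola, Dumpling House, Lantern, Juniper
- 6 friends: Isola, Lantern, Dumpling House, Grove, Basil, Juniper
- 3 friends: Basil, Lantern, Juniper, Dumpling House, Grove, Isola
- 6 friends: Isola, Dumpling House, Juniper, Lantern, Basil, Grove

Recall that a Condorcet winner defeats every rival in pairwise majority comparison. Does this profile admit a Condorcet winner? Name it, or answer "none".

Head-to-head results (19 friends):
Dumpling House vs Isola: Isola, 16–3.
Dumpling House vs Grove: Dumpling House, 15–4.
Dumpling House vs Lantern: Dumpling House, 10–9.
Dumpling House vs Juniper: Dumpling House, 16–3.
Dumpling House vs Basil: Dumpling House wins 12–7.
Isola vs Grove: Isola wins 12–7.
Isola vs Lantern: Isola wins 16–3.
Isola–Juniper: Isola 16–3.
Isola vs Basil: Isola wins 12–7.
Grove vs Lantern: Lantern, 15–4.
Grove–Juniper: Grove 10–9.
Grove–Basil: Basil 13–6.
Lantern vs Juniper: Lantern wins 13–6.
Lantern–Basil: Lantern 12–7.
Juniper–Basil: Basil 13–6.
Only Isola has no losses; Isola is the Condorcet winner.

Isola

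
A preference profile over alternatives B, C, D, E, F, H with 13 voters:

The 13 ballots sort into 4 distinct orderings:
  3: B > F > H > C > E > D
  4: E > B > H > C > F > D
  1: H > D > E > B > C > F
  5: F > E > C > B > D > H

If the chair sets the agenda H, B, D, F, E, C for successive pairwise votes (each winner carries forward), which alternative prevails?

Round 1: H vs B — 1–12, B advances.
Round 2: B vs D — 12–1, B advances.
Round 3: B vs F — 8–5, B advances.
Round 4: B vs E — 3–10, E advances.
Round 5: E vs C — 10–3, E advances.
The agenda winner is E.

E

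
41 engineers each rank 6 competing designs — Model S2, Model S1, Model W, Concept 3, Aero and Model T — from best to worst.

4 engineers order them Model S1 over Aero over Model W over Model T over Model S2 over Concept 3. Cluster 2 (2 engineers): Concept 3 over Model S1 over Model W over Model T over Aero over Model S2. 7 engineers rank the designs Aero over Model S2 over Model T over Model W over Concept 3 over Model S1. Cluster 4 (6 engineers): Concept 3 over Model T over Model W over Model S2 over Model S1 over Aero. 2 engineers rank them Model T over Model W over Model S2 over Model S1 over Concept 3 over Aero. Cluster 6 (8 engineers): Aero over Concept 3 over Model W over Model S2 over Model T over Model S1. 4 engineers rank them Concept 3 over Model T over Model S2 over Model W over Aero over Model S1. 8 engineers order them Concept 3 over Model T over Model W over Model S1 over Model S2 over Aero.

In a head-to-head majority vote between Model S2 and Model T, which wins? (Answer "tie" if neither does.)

Model T

Ballots ranking Model S2 above Model T: 7 + 8 = 15.
Ballots ranking Model T above Model S2: 41 − 15 = 26.
Model T wins the head-to-head 26–15.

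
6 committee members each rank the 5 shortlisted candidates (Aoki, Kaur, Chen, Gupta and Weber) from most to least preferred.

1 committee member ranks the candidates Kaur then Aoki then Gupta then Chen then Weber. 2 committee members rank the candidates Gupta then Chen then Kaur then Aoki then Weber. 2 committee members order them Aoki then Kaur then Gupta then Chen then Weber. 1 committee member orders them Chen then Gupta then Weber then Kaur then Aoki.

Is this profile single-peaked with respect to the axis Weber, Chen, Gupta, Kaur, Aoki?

yes

Axis positions: Weber=1, Chen=2, Gupta=3, Kaur=4, Aoki=5.
Bloc 1 (peak Kaur at position 4): ranking walks positions 4-5-3-2-1, expanding outward from the peak — single-peaked.
Bloc 2 (peak Gupta at position 3): ranking walks positions 3-2-4-5-1, expanding outward from the peak — single-peaked.
Bloc 3 (peak Aoki at position 5): ranking walks positions 5-4-3-2-1, expanding outward from the peak — single-peaked.
Bloc 4 (peak Chen at position 2): ranking walks positions 2-3-1-4-5, expanding outward from the peak — single-peaked.
Every ranking is single-peaked on this axis.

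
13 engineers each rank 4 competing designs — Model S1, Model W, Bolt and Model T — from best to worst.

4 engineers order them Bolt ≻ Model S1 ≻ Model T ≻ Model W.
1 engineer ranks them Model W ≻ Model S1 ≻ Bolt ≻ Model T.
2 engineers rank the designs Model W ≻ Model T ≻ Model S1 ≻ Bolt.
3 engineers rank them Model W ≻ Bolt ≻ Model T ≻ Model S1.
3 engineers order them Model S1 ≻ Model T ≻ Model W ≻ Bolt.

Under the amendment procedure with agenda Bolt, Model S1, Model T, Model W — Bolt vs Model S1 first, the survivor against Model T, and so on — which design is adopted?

Round 1: Bolt vs Model S1 — 7–6, Bolt advances.
Round 2: Bolt vs Model T — 8–5, Bolt advances.
Round 3: Bolt vs Model W — 4–9, Model W advances.
Model W survives the agenda.

Model W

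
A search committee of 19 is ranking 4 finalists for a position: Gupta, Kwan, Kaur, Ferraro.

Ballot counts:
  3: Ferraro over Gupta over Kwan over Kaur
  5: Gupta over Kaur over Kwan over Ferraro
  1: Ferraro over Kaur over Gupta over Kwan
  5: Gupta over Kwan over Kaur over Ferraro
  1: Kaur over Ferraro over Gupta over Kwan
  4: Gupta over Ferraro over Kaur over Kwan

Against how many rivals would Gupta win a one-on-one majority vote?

Gupta against each rival (19 committee members):
Gupta vs Kwan: Gupta, 19–0.
Gupta vs Kaur: Gupta preferred on 3+5+5+4 = 17 ballots; Gupta wins 17–2.
Gupta vs Ferraro: Gupta wins 14–5.
Gupta beats Kwan, Kaur, Ferraro — 3 pairwise wins.

3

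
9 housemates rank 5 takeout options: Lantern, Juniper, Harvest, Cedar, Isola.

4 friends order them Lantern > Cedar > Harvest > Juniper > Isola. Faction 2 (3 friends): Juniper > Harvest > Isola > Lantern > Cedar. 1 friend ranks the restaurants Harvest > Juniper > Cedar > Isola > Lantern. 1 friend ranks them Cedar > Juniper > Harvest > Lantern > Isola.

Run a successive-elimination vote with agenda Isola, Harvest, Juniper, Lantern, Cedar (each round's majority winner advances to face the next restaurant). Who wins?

Cedar

Round 1: Isola vs Harvest — 0–9, Harvest advances.
Round 2: Harvest vs Juniper — 5–4, Harvest advances.
Round 3: Harvest vs Lantern — 5–4, Harvest advances.
Round 4: Harvest vs Cedar — 4–5, Cedar advances.
Cedar survives the agenda.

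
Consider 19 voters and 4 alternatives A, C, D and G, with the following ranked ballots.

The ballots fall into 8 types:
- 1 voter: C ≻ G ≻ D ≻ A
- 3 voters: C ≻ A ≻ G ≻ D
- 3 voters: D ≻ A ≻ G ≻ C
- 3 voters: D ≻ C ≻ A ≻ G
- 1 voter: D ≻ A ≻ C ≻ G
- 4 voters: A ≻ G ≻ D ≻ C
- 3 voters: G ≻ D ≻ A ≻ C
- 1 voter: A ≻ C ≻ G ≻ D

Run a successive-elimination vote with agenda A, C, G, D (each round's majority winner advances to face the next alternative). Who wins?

D

Round 1: A vs C — 12–7, A advances.
Round 2: A vs G — 15–4, A advances.
Round 3: A vs D — 8–11, D advances.
The agenda winner is D.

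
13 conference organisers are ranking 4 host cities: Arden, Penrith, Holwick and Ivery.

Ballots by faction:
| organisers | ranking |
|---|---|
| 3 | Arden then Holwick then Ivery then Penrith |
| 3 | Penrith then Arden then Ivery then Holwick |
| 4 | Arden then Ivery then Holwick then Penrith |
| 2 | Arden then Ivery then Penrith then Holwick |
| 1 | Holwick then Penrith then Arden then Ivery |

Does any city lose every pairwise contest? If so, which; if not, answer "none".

Penrith

Pairwise majorities:
Arden vs Penrith: 3+4+2 = 9 for Arden, 4 for Penrith — Arden by 9–4.
Arden vs Holwick: Arden preferred on 3+3+4+2 = 12 ballots; Arden wins 12–1.
Arden vs Ivery: Arden, 13–0.
Penrith vs Holwick: Holwick, 8–5.
Penrith vs Ivery: 3+1 = 4 for Penrith, 9 for Ivery — Ivery by 9–4.
Holwick vs Ivery: Holwick is ranked higher on 3+1 = 4 ballots, Ivery on 9. Ivery wins 9–4.
Penrith is beaten in every head-to-head and is the Condorcet loser.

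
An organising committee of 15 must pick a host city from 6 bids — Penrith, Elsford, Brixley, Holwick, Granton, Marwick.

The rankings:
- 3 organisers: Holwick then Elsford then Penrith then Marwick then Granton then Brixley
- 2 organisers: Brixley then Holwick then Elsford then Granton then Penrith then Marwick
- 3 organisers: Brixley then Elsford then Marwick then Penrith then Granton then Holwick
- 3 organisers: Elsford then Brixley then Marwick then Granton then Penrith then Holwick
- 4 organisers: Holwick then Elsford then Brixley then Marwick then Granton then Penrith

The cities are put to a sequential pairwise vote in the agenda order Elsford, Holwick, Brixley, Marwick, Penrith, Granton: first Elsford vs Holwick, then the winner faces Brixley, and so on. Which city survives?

Round 1: Elsford vs Holwick — 6–9, Holwick advances.
Round 2: Holwick vs Brixley — 7–8, Brixley advances.
Round 3: Brixley vs Marwick — 12–3, Brixley advances.
Round 4: Brixley vs Penrith — 12–3, Brixley advances.
Round 5: Brixley vs Granton — 12–3, Brixley advances.
The agenda winner is Brixley.

Brixley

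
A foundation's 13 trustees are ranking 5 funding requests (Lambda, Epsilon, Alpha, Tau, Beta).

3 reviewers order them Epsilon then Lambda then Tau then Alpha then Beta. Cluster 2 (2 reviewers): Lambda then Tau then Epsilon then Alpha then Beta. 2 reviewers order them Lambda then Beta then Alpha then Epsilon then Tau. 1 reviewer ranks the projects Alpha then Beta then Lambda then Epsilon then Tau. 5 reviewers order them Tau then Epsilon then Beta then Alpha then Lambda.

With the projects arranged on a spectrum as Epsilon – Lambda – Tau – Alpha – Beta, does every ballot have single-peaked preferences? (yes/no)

no

Axis positions: Epsilon=1, Lambda=2, Tau=3, Alpha=4, Beta=5.
Cluster 1 (peak Epsilon at position 1): ranking walks positions 1-2-3-4-5, expanding outward from the peak — single-peaked.
Cluster 2 (peak Lambda at position 2): ranking walks positions 2-3-1-4-5, expanding outward from the peak — single-peaked.
Cluster 3: ranking walks positions 2-5-4-1-3; Beta is ranked above Tau even though Tau lies between Beta and the peak Lambda on the axis — preferences dip and rise again. Not single-peaked.
Cluster 4: ranking walks positions 4-5-2-1-3; Lambda is ranked above Tau even though Tau lies between Lambda and the peak Alpha on the axis — preferences dip and rise again. Not single-peaked.
Cluster 5: ranking walks positions 3-1-5-4-2; Epsilon is ranked above Lambda even though Lambda lies between Epsilon and the peak Tau on the axis — preferences dip and rise again. Not single-peaked.
Cluster 3 violates single-peakedness, so the profile is not single-peaked on this axis.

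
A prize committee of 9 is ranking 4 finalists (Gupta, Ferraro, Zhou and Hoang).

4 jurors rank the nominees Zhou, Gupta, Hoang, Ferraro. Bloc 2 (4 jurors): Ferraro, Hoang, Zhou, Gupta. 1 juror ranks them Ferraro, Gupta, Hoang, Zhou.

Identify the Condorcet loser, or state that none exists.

Head-to-head results (9 jurors):
Gupta vs Ferraro: Gupta preferred on 4 ballots; Ferraro wins 5–4.
Gupta vs Zhou: 1 to 8, Zhou.
Gupta vs Hoang: 5 to 4, Gupta.
Ferraro–Zhou: Ferraro 5–4.
Ferraro vs Hoang: Ferraro is ranked higher on 4+1 = 5 ballots, Hoang on 4. Ferraro wins 5–4.
Zhou vs Hoang: 4 to 5, Hoang.
Every nominee wins at least one matchup (Gupta beats Hoang; Ferraro beats Gupta; Zhou beats Gupta; Hoang beats Zhou), so there is no Condorcet loser.

none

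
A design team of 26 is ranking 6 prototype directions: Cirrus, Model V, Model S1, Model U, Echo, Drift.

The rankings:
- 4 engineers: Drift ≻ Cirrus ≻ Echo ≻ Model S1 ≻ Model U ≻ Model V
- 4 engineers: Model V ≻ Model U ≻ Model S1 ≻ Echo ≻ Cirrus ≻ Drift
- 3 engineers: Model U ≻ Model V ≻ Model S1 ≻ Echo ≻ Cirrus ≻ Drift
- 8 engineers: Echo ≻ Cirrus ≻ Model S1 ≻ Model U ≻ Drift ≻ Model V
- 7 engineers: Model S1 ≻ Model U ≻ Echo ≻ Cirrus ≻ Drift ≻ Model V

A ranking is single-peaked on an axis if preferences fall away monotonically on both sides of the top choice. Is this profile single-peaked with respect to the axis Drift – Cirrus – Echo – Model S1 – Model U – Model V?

Axis positions: Drift=1, Cirrus=2, Echo=3, Model S1=4, Model U=5, Model V=6.
Ballot type 1 (peak Drift at position 1): ranking walks positions 1-2-3-4-5-6, expanding outward from the peak — single-peaked.
Ballot type 2 (peak Model V at position 6): ranking walks positions 6-5-4-3-2-1, expanding outward from the peak — single-peaked.
Ballot type 3 (peak Model U at position 5): ranking walks positions 5-6-4-3-2-1, expanding outward from the peak — single-peaked.
Ballot type 4 (peak Echo at position 3): ranking walks positions 3-2-4-5-1-6, expanding outward from the peak — single-peaked.
Ballot type 5 (peak Model S1 at position 4): ranking walks positions 4-5-3-2-1-6, expanding outward from the peak — single-peaked.
Every ranking is single-peaked on this axis.

yes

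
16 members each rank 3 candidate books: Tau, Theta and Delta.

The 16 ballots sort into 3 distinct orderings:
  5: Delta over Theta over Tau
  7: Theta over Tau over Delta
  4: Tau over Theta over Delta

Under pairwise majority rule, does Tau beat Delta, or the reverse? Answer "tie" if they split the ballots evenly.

Tau

Ballots ranking Tau above Delta: 7 + 4 = 11.
Ballots ranking Delta above Tau: 16 − 11 = 5.
Tau wins the head-to-head 11–5.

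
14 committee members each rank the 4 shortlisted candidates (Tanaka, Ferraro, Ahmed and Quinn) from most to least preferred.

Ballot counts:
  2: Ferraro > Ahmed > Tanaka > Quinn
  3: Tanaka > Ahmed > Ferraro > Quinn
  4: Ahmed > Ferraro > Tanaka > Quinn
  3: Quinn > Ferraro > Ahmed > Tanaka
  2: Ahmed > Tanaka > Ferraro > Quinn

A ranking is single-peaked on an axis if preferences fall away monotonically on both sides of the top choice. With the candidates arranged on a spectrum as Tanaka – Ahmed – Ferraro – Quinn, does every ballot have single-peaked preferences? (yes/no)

yes

Axis positions: Tanaka=1, Ahmed=2, Ferraro=3, Quinn=4.
Bloc 1 (peak Ferraro at position 3): ranking walks positions 3-2-1-4, expanding outward from the peak — single-peaked.
Bloc 2 (peak Tanaka at position 1): ranking walks positions 1-2-3-4, expanding outward from the peak — single-peaked.
Bloc 3 (peak Ahmed at position 2): ranking walks positions 2-3-1-4, expanding outward from the peak — single-peaked.
Bloc 4 (peak Quinn at position 4): ranking walks positions 4-3-2-1, expanding outward from the peak — single-peaked.
Bloc 5 (peak Ahmed at position 2): ranking walks positions 2-1-3-4, expanding outward from the peak — single-peaked.
Every ranking is single-peaked on this axis.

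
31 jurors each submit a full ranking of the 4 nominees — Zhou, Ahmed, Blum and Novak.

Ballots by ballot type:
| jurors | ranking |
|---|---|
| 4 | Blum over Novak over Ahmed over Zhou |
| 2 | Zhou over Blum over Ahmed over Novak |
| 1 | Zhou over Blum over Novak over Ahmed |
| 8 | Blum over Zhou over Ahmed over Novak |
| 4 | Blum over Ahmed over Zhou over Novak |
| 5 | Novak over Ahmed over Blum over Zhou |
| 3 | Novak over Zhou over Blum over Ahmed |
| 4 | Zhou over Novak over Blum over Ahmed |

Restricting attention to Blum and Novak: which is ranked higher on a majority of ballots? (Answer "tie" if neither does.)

Ballots ranking Blum above Novak: 4 + 2 + 1 + 8 + 4 = 19.
Ballots ranking Novak above Blum: 31 − 19 = 12.
Blum wins the head-to-head 19–12.

Blum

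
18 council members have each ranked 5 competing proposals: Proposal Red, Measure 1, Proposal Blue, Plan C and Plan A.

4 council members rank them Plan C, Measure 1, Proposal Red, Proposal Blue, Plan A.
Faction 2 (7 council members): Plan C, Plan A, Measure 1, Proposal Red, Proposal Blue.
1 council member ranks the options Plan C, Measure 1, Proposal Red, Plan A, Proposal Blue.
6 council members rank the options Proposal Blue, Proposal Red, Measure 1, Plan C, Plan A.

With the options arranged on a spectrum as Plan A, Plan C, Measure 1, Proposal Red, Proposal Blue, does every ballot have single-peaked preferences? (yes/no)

yes

Axis positions: Plan A=1, Plan C=2, Measure 1=3, Proposal Red=4, Proposal Blue=5.
Faction 1 (peak Plan C at position 2): ranking walks positions 2-3-4-5-1, expanding outward from the peak — single-peaked.
Faction 2 (peak Plan C at position 2): ranking walks positions 2-1-3-4-5, expanding outward from the peak — single-peaked.
Faction 3 (peak Plan C at position 2): ranking walks positions 2-3-4-1-5, expanding outward from the peak — single-peaked.
Faction 4 (peak Proposal Blue at position 5): ranking walks positions 5-4-3-2-1, expanding outward from the peak — single-peaked.
Every ranking is single-peaked on this axis.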